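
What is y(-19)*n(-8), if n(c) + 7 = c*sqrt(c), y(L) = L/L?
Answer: -7 - 16*I*sqrt(2) ≈ -7.0 - 22.627*I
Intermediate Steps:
y(L) = 1
n(c) = -7 + c**(3/2) (n(c) = -7 + c*sqrt(c) = -7 + c**(3/2))
y(-19)*n(-8) = 1*(-7 + (-8)**(3/2)) = 1*(-7 - 16*I*sqrt(2)) = -7 - 16*I*sqrt(2)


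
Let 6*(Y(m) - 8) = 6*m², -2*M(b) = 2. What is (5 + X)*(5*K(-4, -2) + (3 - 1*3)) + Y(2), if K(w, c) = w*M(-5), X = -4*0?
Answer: 112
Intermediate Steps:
M(b) = -1 (M(b) = -½*2 = -1)
X = 0
Y(m) = 8 + m² (Y(m) = 8 + (6*m²)/6 = 8 + m²)
K(w, c) = -w (K(w, c) = w*(-1) = -w)
(5 + X)*(5*K(-4, -2) + (3 - 1*3)) + Y(2) = (5 + 0)*(5*(-1*(-4)) + (3 - 1*3)) + (8 + 2²) = 5*(5*4 + (3 - 3)) + (8 + 4) = 5*(20 + 0) + 12 = 5*20 + 12 = 100 + 12 = 112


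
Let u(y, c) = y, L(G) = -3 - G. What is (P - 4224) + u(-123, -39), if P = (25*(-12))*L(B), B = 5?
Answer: -1947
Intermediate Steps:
P = 2400 (P = (25*(-12))*(-3 - 1*5) = -300*(-3 - 5) = -300*(-8) = 2400)
(P - 4224) + u(-123, -39) = (2400 - 4224) - 123 = -1824 - 123 = -1947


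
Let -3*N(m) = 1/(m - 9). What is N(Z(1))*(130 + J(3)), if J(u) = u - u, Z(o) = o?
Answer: 65/12 ≈ 5.4167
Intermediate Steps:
J(u) = 0
N(m) = -1/(3*(-9 + m)) (N(m) = -1/(3*(m - 9)) = -1/(3*(-9 + m)))
N(Z(1))*(130 + J(3)) = (-1/(-27 + 3*1))*(130 + 0) = -1/(-27 + 3)*130 = -1/(-24)*130 = -1*(-1/24)*130 = (1/24)*130 = 65/12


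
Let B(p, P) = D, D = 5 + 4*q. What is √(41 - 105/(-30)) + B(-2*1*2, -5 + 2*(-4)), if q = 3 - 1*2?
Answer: 9 + √178/2 ≈ 15.671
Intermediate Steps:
q = 1 (q = 3 - 2 = 1)
D = 9 (D = 5 + 4*1 = 5 + 4 = 9)
B(p, P) = 9
√(41 - 105/(-30)) + B(-2*1*2, -5 + 2*(-4)) = √(41 - 105/(-30)) + 9 = √(41 - 105*(-1/30)) + 9 = √(41 + 7/2) + 9 = √(89/2) + 9 = √178/2 + 9 = 9 + √178/2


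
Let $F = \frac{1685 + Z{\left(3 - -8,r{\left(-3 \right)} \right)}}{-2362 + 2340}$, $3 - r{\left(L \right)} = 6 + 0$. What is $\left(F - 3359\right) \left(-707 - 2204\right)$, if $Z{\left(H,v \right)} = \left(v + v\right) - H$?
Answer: $\frac{109986313}{11} \approx 9.9988 \cdot 10^{6}$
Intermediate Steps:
$r{\left(L \right)} = -3$ ($r{\left(L \right)} = 3 - \left(6 + 0\right) = 3 - 6 = -3$)
$Z{\left(H,v \right)} = - H + 2 v$ ($Z{\left(H,v \right)} = 2 v - H = - H + 2 v$)
$F = - \frac{834}{11}$ ($F = \frac{1685 + \left(- (3 - -8) + 2 \left(-3\right)\right)}{-2362 + 2340} = \frac{1685 - 17}{-22} = \left(1685 - 17\right) \left(- \frac{1}{22}\right) = 1668 \left(- \frac{1}{22}\right) = - \frac{834}{11} \approx -75.818$)
$\left(F - 3359\right) \left(-707 - 2204\right) = \left(- \frac{834}{11} - 3359\right) \left(-707 - 2204\right) = \left(- \frac{37783}{11}\right) \left(-2911\right) = \frac{109986313}{11}$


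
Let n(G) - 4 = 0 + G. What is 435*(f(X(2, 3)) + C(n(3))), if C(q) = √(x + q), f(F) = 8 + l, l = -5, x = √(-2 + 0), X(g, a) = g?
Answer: 1305 + 435*√(7 + I*√2) ≈ 2461.7 + 115.68*I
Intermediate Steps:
x = I*√2 (x = √(-2) = I*√2 ≈ 1.4142*I)
n(G) = 4 + G (n(G) = 4 + (0 + G) = 4 + G)
f(F) = 3 (f(F) = 8 - 5 = 3)
C(q) = √(q + I*√2) (C(q) = √(I*√2 + q) = √(q + I*√2))
435*(f(X(2, 3)) + C(n(3))) = 435*(3 + √((4 + 3) + I*√2)) = 435*(3 + √(7 + I*√2)) = 1305 + 435*√(7 + I*√2)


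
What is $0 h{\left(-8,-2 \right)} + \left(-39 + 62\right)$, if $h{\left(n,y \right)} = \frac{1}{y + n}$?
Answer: $23$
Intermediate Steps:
$h{\left(n,y \right)} = \frac{1}{n + y}$
$0 h{\left(-8,-2 \right)} + \left(-39 + 62\right) = \frac{0}{-8 - 2} + \left(-39 + 62\right) = \frac{0}{-10} + 23 = 0 \left(- \frac{1}{10}\right) + 23 = 0 + 23 = 23$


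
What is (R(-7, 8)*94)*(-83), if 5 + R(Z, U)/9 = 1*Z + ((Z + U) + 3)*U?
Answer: -1404360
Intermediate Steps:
R(Z, U) = -45 + 9*Z + 9*U*(3 + U + Z) (R(Z, U) = -45 + 9*(1*Z + ((Z + U) + 3)*U) = -45 + 9*(Z + ((U + Z) + 3)*U) = -45 + 9*(Z + (3 + U + Z)*U) = -45 + 9*(Z + U*(3 + U + Z)) = -45 + (9*Z + 9*U*(3 + U + Z)) = -45 + 9*Z + 9*U*(3 + U + Z))
(R(-7, 8)*94)*(-83) = ((-45 + 9*(-7) + 9*8² + 27*8 + 9*8*(-7))*94)*(-83) = ((-45 - 63 + 9*64 + 216 - 504)*94)*(-83) = ((-45 - 63 + 576 + 216 - 504)*94)*(-83) = (180*94)*(-83) = 16920*(-83) = -1404360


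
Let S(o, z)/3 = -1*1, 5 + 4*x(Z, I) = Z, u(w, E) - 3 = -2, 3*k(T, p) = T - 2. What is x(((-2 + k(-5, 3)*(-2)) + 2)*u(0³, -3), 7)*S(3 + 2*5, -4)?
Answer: ¼ ≈ 0.25000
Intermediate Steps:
k(T, p) = -⅔ + T/3 (k(T, p) = (T - 2)/3 = (-2 + T)/3 = -⅔ + T/3)
u(w, E) = 1 (u(w, E) = 3 - 2 = 1)
x(Z, I) = -5/4 + Z/4
S(o, z) = -3 (S(o, z) = 3*(-1*1) = 3*(-1) = -3)
x(((-2 + k(-5, 3)*(-2)) + 2)*u(0³, -3), 7)*S(3 + 2*5, -4) = (-5/4 + (((-2 + (-⅔ + (⅓)*(-5))*(-2)) + 2)*1)/4)*(-3) = (-5/4 + (((-2 + (-⅔ - 5/3)*(-2)) + 2)*1)/4)*(-3) = (-5/4 + (((-2 - 7/3*(-2)) + 2)*1)/4)*(-3) = (-5/4 + (((-2 + 14/3) + 2)*1)/4)*(-3) = (-5/4 + ((8/3 + 2)*1)/4)*(-3) = (-5/4 + ((14/3)*1)/4)*(-3) = (-5/4 + (¼)*(14/3))*(-3) = (-5/4 + 7/6)*(-3) = -1/12*(-3) = ¼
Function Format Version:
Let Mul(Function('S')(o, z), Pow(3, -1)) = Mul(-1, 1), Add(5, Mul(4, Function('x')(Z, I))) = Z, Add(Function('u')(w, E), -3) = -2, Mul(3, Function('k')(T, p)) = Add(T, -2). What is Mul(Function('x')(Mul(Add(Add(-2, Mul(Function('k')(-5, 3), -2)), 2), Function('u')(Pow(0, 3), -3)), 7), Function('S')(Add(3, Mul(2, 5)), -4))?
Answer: Rational(1, 4) ≈ 0.25000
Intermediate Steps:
Function('k')(T, p) = Add(Rational(-2, 3), Mul(Rational(1, 3), T)) (Function('k')(T, p) = Mul(Rational(1, 3), Add(T, -2)) = Mul(Rational(1, 3), Add(-2, T)) = Add(Rational(-2, 3), Mul(Rational(1, 3), T)))
Function('u')(w, E) = 1 (Function('u')(w, E) = Add(3, -2) = 1)
Function('x')(Z, I) = Add(Rational(-5, 4), Mul(Rational(1, 4), Z))
Function('S')(o, z) = -3 (Function('S')(o, z) = Mul(3, Mul(-1, 1)) = Mul(3, -1) = -3)
Mul(Function('x')(Mul(Add(Add(-2, Mul(Function('k')(-5, 3), -2)), 2), Function('u')(Pow(0, 3), -3)), 7), Function('S')(Add(3, Mul(2, 5)), -4)) = Mul(Add(Rational(-5, 4), Mul(Rational(1, 4), Mul(Add(Add(-2, Mul(Add(Rational(-2, 3), Mul(Rational(1, 3), -5)), -2)), 2), 1))), -3) = Mul(Add(Rational(-5, 4), Mul(Rational(1, 4), Mul(Add(Add(-2, Mul(Add(Rational(-2, 3), Rational(-5, 3)), -2)), 2), 1))), -3) = Mul(Add(Rational(-5, 4), Mul(Rational(1, 4), Mul(Add(Add(-2, Mul(Rational(-7, 3), -2)), 2), 1))), -3) = Mul(Add(Rational(-5, 4), Mul(Rational(1, 4), Mul(Add(Add(-2, Rational(14, 3)), 2), 1))), -3) = Mul(Add(Rational(-5, 4), Mul(Rational(1, 4), Mul(Add(Rational(8, 3), 2), 1))), -3) = Mul(Add(Rational(-5, 4), Mul(Rational(1, 4), Mul(Rational(14, 3), 1))), -3) = Mul(Add(Rational(-5, 4), Mul(Rational(1, 4), Rational(14, 3))), -3) = Mul(Add(Rational(-5, 4), Rational(7, 6)), -3) = Mul(Rational(-1, 12), -3) = Rational(1, 4)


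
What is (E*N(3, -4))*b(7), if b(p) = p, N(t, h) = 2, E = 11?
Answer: 154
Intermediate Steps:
(E*N(3, -4))*b(7) = (11*2)*7 = 22*7 = 154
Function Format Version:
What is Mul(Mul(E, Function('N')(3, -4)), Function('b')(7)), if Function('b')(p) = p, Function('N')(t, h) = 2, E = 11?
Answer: 154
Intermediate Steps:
Mul(Mul(E, Function('N')(3, -4)), Function('b')(7)) = Mul(Mul(11, 2), 7) = Mul(22, 7) = 154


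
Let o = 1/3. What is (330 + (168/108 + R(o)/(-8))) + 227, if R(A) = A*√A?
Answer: 5027/9 - √3/72 ≈ 558.53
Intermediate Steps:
o = ⅓ (o = 1*(⅓) = ⅓ ≈ 0.33333)
R(A) = A^(3/2)
(330 + (168/108 + R(o)/(-8))) + 227 = (330 + (168/108 + (⅓)^(3/2)/(-8))) + 227 = (330 + (168*(1/108) + (√3/9)*(-⅛))) + 227 = (330 + (14/9 - √3/72)) + 227 = (2984/9 - √3/72) + 227 = 5027/9 - √3/72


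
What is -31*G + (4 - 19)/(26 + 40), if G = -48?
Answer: 32731/22 ≈ 1487.8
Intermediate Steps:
-31*G + (4 - 19)/(26 + 40) = -31*(-48) + (4 - 19)/(26 + 40) = 1488 - 15/66 = 1488 - 15*1/66 = 1488 - 5/22 = 32731/22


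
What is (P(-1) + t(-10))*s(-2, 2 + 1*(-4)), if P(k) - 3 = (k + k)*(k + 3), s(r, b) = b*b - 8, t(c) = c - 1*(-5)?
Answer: 24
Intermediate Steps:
t(c) = 5 + c (t(c) = c + 5 = 5 + c)
s(r, b) = -8 + b**2 (s(r, b) = b**2 - 8 = -8 + b**2)
P(k) = 3 + 2*k*(3 + k) (P(k) = 3 + (k + k)*(k + 3) = 3 + (2*k)*(3 + k) = 3 + 2*k*(3 + k))
(P(-1) + t(-10))*s(-2, 2 + 1*(-4)) = ((3 + 2*(-1)**2 + 6*(-1)) + (5 - 10))*(-8 + (2 + 1*(-4))**2) = ((3 + 2*1 - 6) - 5)*(-8 + (2 - 4)**2) = ((3 + 2 - 6) - 5)*(-8 + (-2)**2) = (-1 - 5)*(-8 + 4) = -6*(-4) = 24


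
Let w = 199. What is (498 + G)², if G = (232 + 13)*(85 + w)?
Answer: 4910926084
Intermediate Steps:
G = 69580 (G = (232 + 13)*(85 + 199) = 245*284 = 69580)
(498 + G)² = (498 + 69580)² = 70078² = 4910926084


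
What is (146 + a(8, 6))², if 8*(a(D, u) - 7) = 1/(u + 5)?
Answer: 181306225/7744 ≈ 23412.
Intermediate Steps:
a(D, u) = 7 + 1/(8*(5 + u)) (a(D, u) = 7 + 1/(8*(u + 5)) = 7 + 1/(8*(5 + u)))
(146 + a(8, 6))² = (146 + (281 + 56*6)/(8*(5 + 6)))² = (146 + (⅛)*(281 + 336)/11)² = (146 + (⅛)*(1/11)*617)² = (146 + 617/88)² = (13465/88)² = 181306225/7744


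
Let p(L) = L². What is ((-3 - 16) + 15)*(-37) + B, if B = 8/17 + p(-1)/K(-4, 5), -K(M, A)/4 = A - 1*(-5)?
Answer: 100943/680 ≈ 148.45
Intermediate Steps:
K(M, A) = -20 - 4*A (K(M, A) = -4*(A - 1*(-5)) = -4*(A + 5) = -4*(5 + A) = -20 - 4*A)
B = 303/680 (B = 8/17 + (-1)²/(-20 - 4*5) = 8*(1/17) + 1/(-20 - 20) = 8/17 + 1/(-40) = 8/17 + 1*(-1/40) = 8/17 - 1/40 = 303/680 ≈ 0.44559)
((-3 - 16) + 15)*(-37) + B = ((-3 - 16) + 15)*(-37) + 303/680 = (-19 + 15)*(-37) + 303/680 = -4*(-37) + 303/680 = 148 + 303/680 = 100943/680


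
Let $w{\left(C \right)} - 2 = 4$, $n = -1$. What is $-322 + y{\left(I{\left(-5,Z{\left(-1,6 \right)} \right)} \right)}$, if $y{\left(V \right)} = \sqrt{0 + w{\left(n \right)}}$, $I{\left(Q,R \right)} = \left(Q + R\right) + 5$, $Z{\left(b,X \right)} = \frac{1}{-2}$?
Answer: $-322 + \sqrt{6} \approx -319.55$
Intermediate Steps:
$Z{\left(b,X \right)} = - \frac{1}{2}$
$I{\left(Q,R \right)} = 5 + Q + R$
$w{\left(C \right)} = 6$ ($w{\left(C \right)} = 2 + 4 = 6$)
$y{\left(V \right)} = \sqrt{6}$ ($y{\left(V \right)} = \sqrt{0 + 6} = \sqrt{6}$)
$-322 + y{\left(I{\left(-5,Z{\left(-1,6 \right)} \right)} \right)} = -322 + \sqrt{6}$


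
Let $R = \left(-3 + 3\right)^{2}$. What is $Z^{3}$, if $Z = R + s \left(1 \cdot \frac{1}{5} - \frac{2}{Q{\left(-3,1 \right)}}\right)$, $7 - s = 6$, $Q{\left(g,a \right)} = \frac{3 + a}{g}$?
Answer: $\frac{4913}{1000} \approx 4.913$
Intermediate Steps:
$Q{\left(g,a \right)} = \frac{3 + a}{g}$
$R = 0$ ($R = 0^{2} = 0$)
$s = 1$ ($s = 7 - 6 = 1$)
$Z = \frac{17}{10}$ ($Z = 0 + 1 \left(1 \cdot \frac{1}{5} - \frac{2}{\frac{1}{-3} \left(3 + 1\right)}\right) = 0 + 1 \left(1 \cdot \frac{1}{5} - \frac{2}{\left(- \frac{1}{3}\right) 4}\right) = 0 + 1 \left(\frac{1}{5} - \frac{2}{- \frac{4}{3}}\right) = 0 + 1 \left(\frac{1}{5} - - \frac{3}{2}\right) = 0 + 1 \left(\frac{1}{5} + \frac{3}{2}\right) = 0 + 1 \cdot \frac{17}{10} = 0 + \frac{17}{10} = \frac{17}{10} \approx 1.7$)
$Z^{3} = \left(\frac{17}{10}\right)^{3} = \frac{4913}{1000}$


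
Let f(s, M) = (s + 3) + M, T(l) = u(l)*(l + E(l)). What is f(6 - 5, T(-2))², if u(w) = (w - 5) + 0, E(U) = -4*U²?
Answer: 16900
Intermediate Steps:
u(w) = -5 + w (u(w) = (-5 + w) + 0 = -5 + w)
T(l) = (-5 + l)*(l - 4*l²)
f(s, M) = 3 + M + s (f(s, M) = (3 + s) + M = 3 + M + s)
f(6 - 5, T(-2))² = (3 - 1*(-2)*(-1 + 4*(-2))*(-5 - 2) + (6 - 5))² = (3 - 1*(-2)*(-1 - 8)*(-7) + 1)² = (3 - 1*(-2)*(-9)*(-7) + 1)² = (3 + 126 + 1)² = 130² = 16900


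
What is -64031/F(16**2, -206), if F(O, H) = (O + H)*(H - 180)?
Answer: 64031/19300 ≈ 3.3177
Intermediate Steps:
F(O, H) = (-180 + H)*(H + O) (F(O, H) = (H + O)*(-180 + H) = (-180 + H)*(H + O))
-64031/F(16**2, -206) = -64031/((-206)**2 - 180*(-206) - 180*16**2 - 206*16**2) = -64031/(42436 + 37080 - 180*256 - 206*256) = -64031/(42436 + 37080 - 46080 - 52736) = -64031/(-19300) = -64031*(-1/19300) = 64031/19300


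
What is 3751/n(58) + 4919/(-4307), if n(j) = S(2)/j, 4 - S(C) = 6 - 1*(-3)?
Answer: -937046901/21535 ≈ -43513.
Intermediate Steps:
S(C) = -5 (S(C) = 4 - (6 - 1*(-3)) = 4 - (6 + 3) = 4 - 1*9 = 4 - 9 = -5)
n(j) = -5/j
3751/n(58) + 4919/(-4307) = 3751/((-5/58)) + 4919/(-4307) = 3751/((-5*1/58)) + 4919*(-1/4307) = 3751/(-5/58) - 4919/4307 = 3751*(-58/5) - 4919/4307 = -217558/5 - 4919/4307 = -937046901/21535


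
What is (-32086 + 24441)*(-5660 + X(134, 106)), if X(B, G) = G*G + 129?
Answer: -43614725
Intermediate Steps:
X(B, G) = 129 + G² (X(B, G) = G² + 129 = 129 + G²)
(-32086 + 24441)*(-5660 + X(134, 106)) = (-32086 + 24441)*(-5660 + (129 + 106²)) = -7645*(-5660 + (129 + 11236)) = -7645*(-5660 + 11365) = -7645*5705 = -43614725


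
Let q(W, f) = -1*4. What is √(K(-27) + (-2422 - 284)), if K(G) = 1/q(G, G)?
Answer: 5*I*√433/2 ≈ 52.022*I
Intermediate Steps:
q(W, f) = -4
K(G) = -¼ (K(G) = 1/(-4) = -¼)
√(K(-27) + (-2422 - 284)) = √(-¼ + (-2422 - 284)) = √(-¼ - 2706) = √(-10825/4) = 5*I*√433/2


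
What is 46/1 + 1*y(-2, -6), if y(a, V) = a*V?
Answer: 58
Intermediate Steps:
y(a, V) = V*a
46/1 + 1*y(-2, -6) = 46/1 + 1*(-6*(-2)) = 46*1 + 1*12 = 46 + 12 = 58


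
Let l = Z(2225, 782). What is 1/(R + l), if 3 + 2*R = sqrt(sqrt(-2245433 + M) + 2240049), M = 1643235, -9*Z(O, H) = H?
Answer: -1/(1591/18 - sqrt(2240049 + I*sqrt(602198))/2) ≈ 0.0015153 - 2.9762e-7*I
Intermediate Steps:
Z(O, H) = -H/9
l = -782/9 (l = -1/9*782 = -782/9 ≈ -86.889)
R = -3/2 + sqrt(2240049 + I*sqrt(602198))/2 (R = -3/2 + sqrt(sqrt(-2245433 + 1643235) + 2240049)/2 = -3/2 + sqrt(sqrt(-602198) + 2240049)/2 = -3/2 + sqrt(I*sqrt(602198) + 2240049)/2 = -3/2 + sqrt(2240049 + I*sqrt(602198))/2 ≈ 746.84 + 0.12962*I)
1/(R + l) = 1/((-3/2 + sqrt(2240049 + I*sqrt(602198))/2) - 782/9) = 1/(-1591/18 + sqrt(2240049 + I*sqrt(602198))/2)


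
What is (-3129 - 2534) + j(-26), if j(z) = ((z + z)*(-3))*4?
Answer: -5039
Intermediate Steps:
j(z) = -24*z (j(z) = ((2*z)*(-3))*4 = -6*z*4 = -24*z)
(-3129 - 2534) + j(-26) = (-3129 - 2534) - 24*(-26) = -5663 + 624 = -5039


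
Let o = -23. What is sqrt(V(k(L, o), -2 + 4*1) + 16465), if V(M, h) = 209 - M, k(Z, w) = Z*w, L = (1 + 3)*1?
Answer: sqrt(16766) ≈ 129.48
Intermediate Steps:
L = 4 (L = 4*1 = 4)
sqrt(V(k(L, o), -2 + 4*1) + 16465) = sqrt((209 - 4*(-23)) + 16465) = sqrt((209 - 1*(-92)) + 16465) = sqrt((209 + 92) + 16465) = sqrt(301 + 16465) = sqrt(16766)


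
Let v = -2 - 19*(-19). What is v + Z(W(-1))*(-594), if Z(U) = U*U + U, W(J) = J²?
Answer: -829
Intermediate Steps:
Z(U) = U + U² (Z(U) = U² + U = U + U²)
v = 359 (v = -2 + 361 = 359)
v + Z(W(-1))*(-594) = 359 + ((-1)²*(1 + (-1)²))*(-594) = 359 + (1*(1 + 1))*(-594) = 359 + (1*2)*(-594) = 359 + 2*(-594) = 359 - 1188 = -829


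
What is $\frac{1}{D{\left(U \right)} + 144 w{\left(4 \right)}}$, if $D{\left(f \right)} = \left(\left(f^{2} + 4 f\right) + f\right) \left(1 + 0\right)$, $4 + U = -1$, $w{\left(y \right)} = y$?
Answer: $\frac{1}{576} \approx 0.0017361$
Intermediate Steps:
$U = -5$ ($U = -4 - 1 = -5$)
$D{\left(f \right)} = f^{2} + 5 f$ ($D{\left(f \right)} = \left(f^{2} + 5 f\right) 1 = f^{2} + 5 f$)
$\frac{1}{D{\left(U \right)} + 144 w{\left(4 \right)}} = \frac{1}{- 5 \left(5 - 5\right) + 144 \cdot 4} = \frac{1}{\left(-5\right) 0 + 576} = \frac{1}{0 + 576} = \frac{1}{576}$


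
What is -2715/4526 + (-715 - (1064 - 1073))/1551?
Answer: -7406321/7019826 ≈ -1.0551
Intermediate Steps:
-2715/4526 + (-715 - (1064 - 1073))/1551 = -2715*1/4526 + (-715 - 1*(-9))*(1/1551) = -2715/4526 + (-715 + 9)*(1/1551) = -2715/4526 - 706*1/1551 = -2715/4526 - 706/1551 = -7406321/7019826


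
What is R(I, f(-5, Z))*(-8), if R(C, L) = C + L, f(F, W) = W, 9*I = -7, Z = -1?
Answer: 128/9 ≈ 14.222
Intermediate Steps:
I = -7/9 (I = (⅑)*(-7) = -7/9 ≈ -0.77778)
R(I, f(-5, Z))*(-8) = (-7/9 - 1)*(-8) = -16/9*(-8) = 128/9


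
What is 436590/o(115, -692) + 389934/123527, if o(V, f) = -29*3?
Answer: -17965576224/3582283 ≈ -5015.1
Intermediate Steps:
o(V, f) = -87
436590/o(115, -692) + 389934/123527 = 436590/(-87) + 389934/123527 = 436590*(-1/87) + 389934*(1/123527) = -145530/29 + 389934/123527 = -17965576224/3582283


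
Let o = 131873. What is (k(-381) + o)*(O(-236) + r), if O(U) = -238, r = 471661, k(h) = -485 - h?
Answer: 62118937287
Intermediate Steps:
(k(-381) + o)*(O(-236) + r) = ((-485 - 1*(-381)) + 131873)*(-238 + 471661) = ((-485 + 381) + 131873)*471423 = (-104 + 131873)*471423 = 131769*471423 = 62118937287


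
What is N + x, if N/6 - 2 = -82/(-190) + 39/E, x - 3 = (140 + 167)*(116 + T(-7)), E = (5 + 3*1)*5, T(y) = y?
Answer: 12724847/380 ≈ 33486.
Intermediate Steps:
E = 40 (E = (5 + 3)*5 = 8*5 = 40)
x = 33466 (x = 3 + (140 + 167)*(116 - 7) = 3 + 307*109 = 3 + 33463 = 33466)
N = 7767/380 (N = 12 + 6*(-82/(-190) + 39/40) = 12 + 6*(-82*(-1/190) + 39*(1/40)) = 12 + 6*(41/95 + 39/40) = 12 + 6*(1069/760) = 12 + 3207/380 = 7767/380 ≈ 20.439)
N + x = 7767/380 + 33466 = 12724847/380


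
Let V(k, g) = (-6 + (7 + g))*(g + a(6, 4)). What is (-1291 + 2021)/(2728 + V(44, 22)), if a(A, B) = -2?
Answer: 365/1594 ≈ 0.22898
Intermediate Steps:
V(k, g) = (1 + g)*(-2 + g) (V(k, g) = (-6 + (7 + g))*(g - 2) = (1 + g)*(-2 + g))
(-1291 + 2021)/(2728 + V(44, 22)) = (-1291 + 2021)/(2728 + (-2 + 22**2 - 1*22)) = 730/(2728 + (-2 + 484 - 22)) = 730/(2728 + 460) = 730/3188 = 730*(1/3188) = 365/1594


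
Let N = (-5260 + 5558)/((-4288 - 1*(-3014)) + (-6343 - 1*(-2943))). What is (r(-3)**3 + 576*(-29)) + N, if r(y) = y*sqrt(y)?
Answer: -39037397/2337 + 81*I*sqrt(3) ≈ -16704.0 + 140.3*I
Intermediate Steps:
r(y) = y**(3/2)
N = -149/2337 (N = 298/((-4288 + 3014) + (-6343 + 2943)) = 298/(-1274 - 3400) = 298/(-4674) = 298*(-1/4674) = -149/2337 ≈ -0.063757)
(r(-3)**3 + 576*(-29)) + N = (((-3)**(3/2))**3 + 576*(-29)) - 149/2337 = ((-3*I*sqrt(3))**3 - 16704) - 149/2337 = (81*I*sqrt(3) - 16704) - 149/2337 = (-16704 + 81*I*sqrt(3)) - 149/2337 = -39037397/2337 + 81*I*sqrt(3)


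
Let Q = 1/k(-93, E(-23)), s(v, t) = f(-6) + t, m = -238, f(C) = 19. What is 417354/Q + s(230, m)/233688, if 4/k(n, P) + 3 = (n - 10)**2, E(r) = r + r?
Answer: 65020027249/413082488 ≈ 157.40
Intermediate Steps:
E(r) = 2*r
k(n, P) = 4/(-3 + (-10 + n)**2) (k(n, P) = 4/(-3 + (n - 10)**2) = 4/(-3 + (-10 + n)**2))
s(v, t) = 19 + t
Q = 5303/2 (Q = 1/(4/(-3 + (-10 - 93)**2)) = 1/(4/(-3 + (-103)**2)) = 1/(4/(-3 + 10609)) = 1/(4/10606) = 1/(4*(1/10606)) = 1/(2/5303) = 5303/2 ≈ 2651.5)
417354/Q + s(230, m)/233688 = 417354/(5303/2) + (19 - 238)/233688 = 417354*(2/5303) - 219*1/233688 = 834708/5303 - 73/77896 = 65020027249/413082488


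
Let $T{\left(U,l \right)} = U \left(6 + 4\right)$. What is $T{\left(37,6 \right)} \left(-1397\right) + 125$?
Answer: $-516765$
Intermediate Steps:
$T{\left(U,l \right)} = 10 U$ ($T{\left(U,l \right)} = U 10 = 10 U$)
$T{\left(37,6 \right)} \left(-1397\right) + 125 = 10 \cdot 37 \left(-1397\right) + 125 = 370 \left(-1397\right) + 125 = -516890 + 125 = -516765$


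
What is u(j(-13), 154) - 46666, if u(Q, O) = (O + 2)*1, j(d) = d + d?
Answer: -46510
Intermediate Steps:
j(d) = 2*d
u(Q, O) = 2 + O (u(Q, O) = (2 + O)*1 = 2 + O)
u(j(-13), 154) - 46666 = (2 + 154) - 46666 = 156 - 46666 = -46510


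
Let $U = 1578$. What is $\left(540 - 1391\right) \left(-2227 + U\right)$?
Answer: $552299$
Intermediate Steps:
$\left(540 - 1391\right) \left(-2227 + U\right) = \left(540 - 1391\right) \left(-2227 + 1578\right) = \left(-851\right) \left(-649\right) = 552299$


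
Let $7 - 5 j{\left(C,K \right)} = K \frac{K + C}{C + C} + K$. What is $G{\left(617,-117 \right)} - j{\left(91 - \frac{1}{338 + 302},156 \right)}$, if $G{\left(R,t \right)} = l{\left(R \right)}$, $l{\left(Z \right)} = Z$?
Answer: $\frac{22297232}{32355} \approx 689.14$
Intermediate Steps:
$G{\left(R,t \right)} = R$
$j{\left(C,K \right)} = \frac{7}{5} - \frac{K}{5} - \frac{K \left(C + K\right)}{10 C}$ ($j{\left(C,K \right)} = \frac{7}{5} - \frac{K \frac{K + C}{C + C} + K}{5} = \frac{7}{5} - \frac{K \frac{C + K}{2 C} + K}{5} = \frac{7}{5} - \frac{\frac{K \left(C + K\right)}{2 C} + K}{5} = \frac{7}{5} - \frac{K + \frac{K \left(C + K\right)}{2 C}}{5} = \frac{7}{5} - \left(\frac{K}{5} + \frac{K \left(C + K\right)}{10 C}\right) = \frac{7}{5} - \frac{K}{5} - \frac{K \left(C + K\right)}{10 C}$)
$G{\left(617,-117 \right)} - j{\left(91 - \frac{1}{338 + 302},156 \right)} = 617 - \frac{- 156^{2} - \left(91 - \frac{1}{338 + 302}\right) \left(-14 + 3 \cdot 156\right)}{10 \left(91 - \frac{1}{338 + 302}\right)} = 617 - \frac{\left(-1\right) 24336 - \left(91 - \frac{1}{640}\right) \left(-14 + 468\right)}{10 \left(91 - \frac{1}{640}\right)} = 617 - \frac{-24336 - \left(91 - \frac{1}{640}\right) 454}{10 \left(91 - \frac{1}{640}\right)} = 617 - \frac{-24336 - \frac{58239}{640} \cdot 454}{10 \cdot \frac{58239}{640}} = 617 - \frac{1}{10} \cdot \frac{640}{58239} \left(-24336 - \frac{13220253}{320}\right) = 617 - \frac{1}{10} \cdot \frac{640}{58239} \left(- \frac{21007773}{320}\right) = 617 - - \frac{2334197}{32355} = 617 + \frac{2334197}{32355} = \frac{22297232}{32355}$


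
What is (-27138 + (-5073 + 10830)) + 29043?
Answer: 7662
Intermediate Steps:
(-27138 + (-5073 + 10830)) + 29043 = (-27138 + 5757) + 29043 = -21381 + 29043 = 7662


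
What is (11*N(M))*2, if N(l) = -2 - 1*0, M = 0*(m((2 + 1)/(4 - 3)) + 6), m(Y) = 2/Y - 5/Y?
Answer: -44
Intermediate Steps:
m(Y) = -3/Y
M = 0 (M = 0*(-3*(4 - 3)/(2 + 1) + 6) = 0*(-3/(3/1) + 6) = 0*(-3/(3*1) + 6) = 0*(-3/3 + 6) = 0*(-3*1/3 + 6) = 0*(-1 + 6) = 0*5 = 0)
N(l) = -2 (N(l) = -2 + 0 = -2)
(11*N(M))*2 = (11*(-2))*2 = -22*2 = -44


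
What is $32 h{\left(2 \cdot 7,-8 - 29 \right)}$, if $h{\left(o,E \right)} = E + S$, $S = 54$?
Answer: $544$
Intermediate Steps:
$h{\left(o,E \right)} = 54 + E$ ($h{\left(o,E \right)} = E + 54 = 54 + E$)
$32 h{\left(2 \cdot 7,-8 - 29 \right)} = 32 \left(54 - 37\right) = 32 \cdot 17 = 544$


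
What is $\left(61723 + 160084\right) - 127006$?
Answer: $94801$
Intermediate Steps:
$\left(61723 + 160084\right) - 127006 = 221807 - 127006 = 94801$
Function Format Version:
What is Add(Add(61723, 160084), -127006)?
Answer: 94801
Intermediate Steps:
Add(Add(61723, 160084), -127006) = Add(221807, -127006) = 94801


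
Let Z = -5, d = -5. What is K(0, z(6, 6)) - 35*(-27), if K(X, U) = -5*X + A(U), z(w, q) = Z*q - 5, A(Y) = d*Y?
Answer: 1120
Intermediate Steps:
A(Y) = -5*Y
z(w, q) = -5 - 5*q (z(w, q) = -5*q - 5 = -5 - 5*q)
K(X, U) = -5*U - 5*X (K(X, U) = -5*X - 5*U = -5*U - 5*X)
K(0, z(6, 6)) - 35*(-27) = (-5*(-5 - 5*6) - 5*0) - 35*(-27) = (-5*(-5 - 30) + 0) + 945 = (-5*(-35) + 0) + 945 = (175 + 0) + 945 = 175 + 945 = 1120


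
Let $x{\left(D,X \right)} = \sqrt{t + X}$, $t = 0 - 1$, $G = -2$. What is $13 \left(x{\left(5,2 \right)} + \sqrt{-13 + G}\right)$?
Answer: $13 + 13 i \sqrt{15} \approx 13.0 + 50.349 i$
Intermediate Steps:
$t = -1$ ($t = 0 - 1 = -1$)
$x{\left(D,X \right)} = \sqrt{-1 + X}$
$13 \left(x{\left(5,2 \right)} + \sqrt{-13 + G}\right) = 13 \left(\sqrt{-1 + 2} + \sqrt{-13 - 2}\right) = 13 \left(\sqrt{1} + \sqrt{-15}\right) = 13 \left(1 + i \sqrt{15}\right) = 13 + 13 i \sqrt{15}$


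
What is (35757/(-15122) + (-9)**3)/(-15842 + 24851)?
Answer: -1228855/15137122 ≈ -0.081182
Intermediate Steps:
(35757/(-15122) + (-9)**3)/(-15842 + 24851) = (35757*(-1/15122) - 729)/9009 = (-35757/15122 - 729)*(1/9009) = -11059695/15122*1/9009 = -1228855/15137122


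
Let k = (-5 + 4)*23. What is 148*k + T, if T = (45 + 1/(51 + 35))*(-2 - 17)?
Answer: -366293/86 ≈ -4259.2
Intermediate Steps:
k = -23 (k = -1*23 = -23)
T = -73549/86 (T = (45 + 1/86)*(-19) = (3871/86)*(-19) = -73549/86 ≈ -855.22)
148*k + T = 148*(-23) - 73549/86 = -3404 - 73549/86 = -366293/86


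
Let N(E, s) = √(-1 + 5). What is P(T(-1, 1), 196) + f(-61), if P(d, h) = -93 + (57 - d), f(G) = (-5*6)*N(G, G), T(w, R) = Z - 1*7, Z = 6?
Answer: -95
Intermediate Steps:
N(E, s) = 2 (N(E, s) = √4 = 2)
T(w, R) = -1 (T(w, R) = 6 - 1*7 = 6 - 7 = -1)
f(G) = -60 (f(G) = -5*6*2 = -30*2 = -60)
P(d, h) = -36 - d
P(T(-1, 1), 196) + f(-61) = (-36 - 1*(-1)) - 60 = (-36 + 1) - 60 = -35 - 60 = -95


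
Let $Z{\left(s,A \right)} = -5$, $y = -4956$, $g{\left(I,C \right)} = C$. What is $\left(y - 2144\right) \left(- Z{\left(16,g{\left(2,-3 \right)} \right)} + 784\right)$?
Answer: $-5601900$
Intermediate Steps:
$\left(y - 2144\right) \left(- Z{\left(16,g{\left(2,-3 \right)} \right)} + 784\right) = \left(-4956 - 2144\right) \left(\left(-1\right) \left(-5\right) + 784\right) = - 7100 \left(5 + 784\right) = \left(-7100\right) 789 = -5601900$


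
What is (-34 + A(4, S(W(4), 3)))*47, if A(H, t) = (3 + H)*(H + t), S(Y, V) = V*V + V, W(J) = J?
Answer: 3666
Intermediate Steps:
S(Y, V) = V + V² (S(Y, V) = V² + V = V + V²)
(-34 + A(4, S(W(4), 3)))*47 = (-34 + (4² + 3*4 + 3*(3*(1 + 3)) + 4*(3*(1 + 3))))*47 = (-34 + (16 + 12 + 3*(3*4) + 4*(3*4)))*47 = (-34 + (16 + 12 + 3*12 + 4*12))*47 = (-34 + (16 + 12 + 36 + 48))*47 = (-34 + 112)*47 = 78*47 = 3666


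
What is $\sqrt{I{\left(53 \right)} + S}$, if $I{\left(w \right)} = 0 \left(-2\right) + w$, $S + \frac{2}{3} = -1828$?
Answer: $\frac{i \sqrt{15981}}{3} \approx 42.139 i$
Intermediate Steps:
$S = - \frac{5486}{3}$ ($S = - \frac{2}{3} - 1828 = - \frac{5486}{3} \approx -1828.7$)
$I{\left(w \right)} = w$ ($I{\left(w \right)} = 0 + w = w$)
$\sqrt{I{\left(53 \right)} + S} = \sqrt{53 - \frac{5486}{3}} = \sqrt{- \frac{5327}{3}} = \frac{i \sqrt{15981}}{3}$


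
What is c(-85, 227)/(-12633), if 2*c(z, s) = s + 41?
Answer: -134/12633 ≈ -0.010607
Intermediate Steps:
c(z, s) = 41/2 + s/2 (c(z, s) = (s + 41)/2 = (41 + s)/2 = 41/2 + s/2)
c(-85, 227)/(-12633) = (41/2 + (1/2)*227)/(-12633) = (41/2 + 227/2)*(-1/12633) = 134*(-1/12633) = -134/12633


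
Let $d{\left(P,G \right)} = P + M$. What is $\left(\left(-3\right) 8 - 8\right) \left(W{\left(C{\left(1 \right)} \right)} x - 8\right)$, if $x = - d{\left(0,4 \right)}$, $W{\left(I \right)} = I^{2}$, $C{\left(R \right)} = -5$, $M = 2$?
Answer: $1856$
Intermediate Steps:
$d{\left(P,G \right)} = 2 + P$ ($d{\left(P,G \right)} = P + 2 = 2 + P$)
$x = -2$ ($x = - (2 + 0) = \left(-1\right) 2 = -2$)
$\left(\left(-3\right) 8 - 8\right) \left(W{\left(C{\left(1 \right)} \right)} x - 8\right) = \left(\left(-3\right) 8 - 8\right) \left(\left(-5\right)^{2} \left(-2\right) - 8\right) = \left(-24 - 8\right) \left(25 \left(-2\right) - 8\right) = - 32 \left(-50 - 8\right) = \left(-32\right) \left(-58\right) = 1856$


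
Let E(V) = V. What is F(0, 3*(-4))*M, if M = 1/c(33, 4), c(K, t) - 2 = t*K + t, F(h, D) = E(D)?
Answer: -2/23 ≈ -0.086957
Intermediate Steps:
F(h, D) = D
c(K, t) = 2 + t + K*t (c(K, t) = 2 + (t*K + t) = 2 + (K*t + t) = 2 + (t + K*t) = 2 + t + K*t)
M = 1/138 (M = 1/(2 + 4 + 33*4) = 1/(2 + 4 + 132) = 1/138 ≈ 0.0072464)
F(0, 3*(-4))*M = (3*(-4))*(1/138) = -12*1/138 = -2/23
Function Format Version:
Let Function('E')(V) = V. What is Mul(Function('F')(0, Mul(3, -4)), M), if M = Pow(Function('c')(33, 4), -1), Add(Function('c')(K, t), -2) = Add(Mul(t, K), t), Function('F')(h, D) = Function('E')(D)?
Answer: Rational(-2, 23) ≈ -0.086957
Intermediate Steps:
Function('F')(h, D) = D
Function('c')(K, t) = Add(2, t, Mul(K, t)) (Function('c')(K, t) = Add(2, Add(Mul(t, K), t)) = Add(2, Add(Mul(K, t), t)) = Add(2, Add(t, Mul(K, t))) = Add(2, t, Mul(K, t)))
M = Rational(1, 138) (M = Pow(Add(2, 4, Mul(33, 4)), -1) = Pow(Add(2, 4, 132), -1) = Pow(138, -1) = Rational(1, 138) ≈ 0.0072464)
Mul(Function('F')(0, Mul(3, -4)), M) = Mul(Mul(3, -4), Rational(1, 138)) = Mul(-12, Rational(1, 138)) = Rational(-2, 23)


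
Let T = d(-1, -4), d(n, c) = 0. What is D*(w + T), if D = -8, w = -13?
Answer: 104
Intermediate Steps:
T = 0
D*(w + T) = -8*(-13 + 0) = -8*(-13) = 104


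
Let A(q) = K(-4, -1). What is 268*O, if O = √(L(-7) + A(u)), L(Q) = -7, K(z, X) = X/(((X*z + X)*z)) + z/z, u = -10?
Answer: 134*I*√213/3 ≈ 651.89*I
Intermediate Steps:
K(z, X) = 1 + X/(z*(X + X*z)) (K(z, X) = X/(((X + X*z)*z)) + 1 = X/((z*(X + X*z))) + 1 = X*(1/(z*(X + X*z))) + 1 = X/(z*(X + X*z)) + 1 = 1 + X/(z*(X + X*z)))
A(q) = 13/12 (A(q) = (1 - 4 + (-4)²)/((-4)*(1 - 4)) = -¼*(1 - 4 + 16)/(-3) = -¼*(-⅓)*13 = 13/12)
O = I*√213/6 (O = √(-7 + 13/12) = √(-71/12) = I*√213/6 ≈ 2.4324*I)
268*O = 268*(I*√213/6) = 134*I*√213/3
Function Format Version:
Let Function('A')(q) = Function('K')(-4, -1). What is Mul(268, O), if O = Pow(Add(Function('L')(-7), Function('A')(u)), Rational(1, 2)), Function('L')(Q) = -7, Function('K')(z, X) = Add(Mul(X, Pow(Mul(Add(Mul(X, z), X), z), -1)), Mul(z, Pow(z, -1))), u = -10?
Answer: Mul(Rational(134, 3), I, Pow(213, Rational(1, 2))) ≈ Mul(651.89, I)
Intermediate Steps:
Function('K')(z, X) = Add(1, Mul(X, Pow(z, -1), Pow(Add(X, Mul(X, z)), -1))) (Function('K')(z, X) = Add(Mul(X, Pow(Mul(Add(X, Mul(X, z)), z), -1)), 1) = Add(Mul(X, Pow(Mul(z, Add(X, Mul(X, z))), -1)), 1) = Add(Mul(X, Mul(Pow(z, -1), Pow(Add(X, Mul(X, z)), -1))), 1) = Add(Mul(X, Pow(z, -1), Pow(Add(X, Mul(X, z)), -1)), 1) = Add(1, Mul(X, Pow(z, -1), Pow(Add(X, Mul(X, z)), -1))))
Function('A')(q) = Rational(13, 12) (Function('A')(q) = Mul(Pow(-4, -1), Pow(Add(1, -4), -1), Add(1, -4, Pow(-4, 2))) = Mul(Rational(-1, 4), Pow(-3, -1), Add(1, -4, 16)) = Mul(Rational(-1, 4), Rational(-1, 3), 13) = Rational(13, 12))
O = Mul(Rational(1, 6), I, Pow(213, Rational(1, 2))) (O = Pow(Add(-7, Rational(13, 12)), Rational(1, 2)) = Pow(Rational(-71, 12), Rational(1, 2)) = Mul(Rational(1, 6), I, Pow(213, Rational(1, 2))) ≈ Mul(2.4324, I))
Mul(268, O) = Mul(268, Mul(Rational(1, 6), I, Pow(213, Rational(1, 2)))) = Mul(Rational(134, 3), I, Pow(213, Rational(1, 2)))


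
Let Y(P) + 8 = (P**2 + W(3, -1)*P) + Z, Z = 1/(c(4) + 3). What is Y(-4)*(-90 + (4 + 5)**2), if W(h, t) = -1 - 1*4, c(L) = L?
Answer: -1773/7 ≈ -253.29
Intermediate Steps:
W(h, t) = -5 (W(h, t) = -1 - 4 = -5)
Z = 1/7 (Z = 1/(4 + 3) = 1/7 ≈ 0.14286)
Y(P) = -55/7 + P**2 - 5*P (Y(P) = -8 + ((P**2 - 5*P) + 1/7) = -8 + (1/7 + P**2 - 5*P) = -55/7 + P**2 - 5*P)
Y(-4)*(-90 + (4 + 5)**2) = (-55/7 + (-4)**2 - 5*(-4))*(-90 + (4 + 5)**2) = (-55/7 + 16 + 20)*(-90 + 9**2) = 197*(-90 + 81)/7 = (197/7)*(-9) = -1773/7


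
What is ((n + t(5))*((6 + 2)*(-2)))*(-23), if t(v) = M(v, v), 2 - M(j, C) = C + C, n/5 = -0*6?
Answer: -2944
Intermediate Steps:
n = 0 (n = 5*(-0*6) = 5*(-4*0) = 5*0 = 0)
M(j, C) = 2 - 2*C (M(j, C) = 2 - (C + C) = 2 - 2*C)
t(v) = 2 - 2*v
((n + t(5))*((6 + 2)*(-2)))*(-23) = ((0 + (2 - 2*5))*((6 + 2)*(-2)))*(-23) = ((0 + (2 - 10))*(8*(-2)))*(-23) = ((0 - 8)*(-16))*(-23) = -8*(-16)*(-23) = 128*(-23) = -2944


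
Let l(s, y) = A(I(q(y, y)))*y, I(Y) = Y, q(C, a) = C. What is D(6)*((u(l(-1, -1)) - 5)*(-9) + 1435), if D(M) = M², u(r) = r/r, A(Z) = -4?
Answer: 52956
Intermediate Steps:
l(s, y) = -4*y
u(r) = 1
D(6)*((u(l(-1, -1)) - 5)*(-9) + 1435) = 6²*((1 - 5)*(-9) + 1435) = 36*(-4*(-9) + 1435) = 36*(36 + 1435) = 36*1471 = 52956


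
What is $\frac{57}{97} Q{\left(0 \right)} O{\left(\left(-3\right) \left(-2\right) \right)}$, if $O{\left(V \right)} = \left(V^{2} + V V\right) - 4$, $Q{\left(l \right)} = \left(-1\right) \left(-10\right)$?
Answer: $\frac{38760}{97} \approx 399.59$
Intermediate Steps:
$Q{\left(l \right)} = 10$
$O{\left(V \right)} = -4 + 2 V^{2}$ ($O{\left(V \right)} = \left(V^{2} + V^{2}\right) - 4 = 2 V^{2} - 4 = -4 + 2 V^{2}$)
$\frac{57}{97} Q{\left(0 \right)} O{\left(\left(-3\right) \left(-2\right) \right)} = \frac{57}{97} \cdot 10 \left(-4 + 2 \left(\left(-3\right) \left(-2\right)\right)^{2}\right) = 57 \cdot \frac{1}{97} \cdot 10 \left(-4 + 2 \cdot 6^{2}\right) = \frac{57}{97} \cdot 10 \left(-4 + 2 \cdot 36\right) = \frac{570 \left(-4 + 72\right)}{97} = \frac{570}{97} \cdot 68 = \frac{38760}{97}$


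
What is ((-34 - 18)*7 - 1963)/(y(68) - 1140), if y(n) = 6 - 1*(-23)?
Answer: 2327/1111 ≈ 2.0945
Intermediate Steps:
y(n) = 29 (y(n) = 6 + 23 = 29)
((-34 - 18)*7 - 1963)/(y(68) - 1140) = ((-34 - 18)*7 - 1963)/(29 - 1140) = (-52*7 - 1963)/(-1111) = (-364 - 1963)*(-1/1111) = -2327*(-1/1111) = 2327/1111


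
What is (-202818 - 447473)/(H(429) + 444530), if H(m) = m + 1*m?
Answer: -650291/445388 ≈ -1.4601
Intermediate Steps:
H(m) = 2*m (H(m) = m + m = 2*m)
(-202818 - 447473)/(H(429) + 444530) = (-202818 - 447473)/(2*429 + 444530) = -650291/(858 + 444530) = -650291/445388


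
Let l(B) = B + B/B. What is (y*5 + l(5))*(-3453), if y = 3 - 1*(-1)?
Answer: -89778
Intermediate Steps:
y = 4 (y = 3 + 1 = 4)
l(B) = 1 + B (l(B) = B + 1 = 1 + B)
(y*5 + l(5))*(-3453) = (4*5 + (1 + 5))*(-3453) = (20 + 6)*(-3453) = 26*(-3453) = -89778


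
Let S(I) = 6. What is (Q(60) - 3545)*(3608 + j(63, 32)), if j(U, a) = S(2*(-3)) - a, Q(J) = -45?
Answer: -12859380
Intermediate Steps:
j(U, a) = 6 - a
(Q(60) - 3545)*(3608 + j(63, 32)) = (-45 - 3545)*(3608 + (6 - 1*32)) = -3590*(3608 + (6 - 32)) = -3590*(3608 - 26) = -3590*3582 = -12859380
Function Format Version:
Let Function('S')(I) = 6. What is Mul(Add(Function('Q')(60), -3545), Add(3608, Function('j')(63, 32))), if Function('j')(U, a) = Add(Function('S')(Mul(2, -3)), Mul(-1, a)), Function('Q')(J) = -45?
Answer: -12859380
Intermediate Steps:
Function('j')(U, a) = Add(6, Mul(-1, a))
Mul(Add(Function('Q')(60), -3545), Add(3608, Function('j')(63, 32))) = Mul(Add(-45, -3545), Add(3608, Add(6, Mul(-1, 32)))) = Mul(-3590, Add(3608, Add(6, -32))) = Mul(-3590, Add(3608, -26)) = Mul(-3590, 3582) = -12859380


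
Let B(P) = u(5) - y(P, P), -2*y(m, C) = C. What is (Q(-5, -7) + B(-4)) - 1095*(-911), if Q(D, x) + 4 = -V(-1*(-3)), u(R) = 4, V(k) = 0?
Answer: 997543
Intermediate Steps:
y(m, C) = -C/2
Q(D, x) = -4 (Q(D, x) = -4 - 1*0 = -4 + 0 = -4)
B(P) = 4 + P/2 (B(P) = 4 - (-1)*P/2 = 4 + P/2)
(Q(-5, -7) + B(-4)) - 1095*(-911) = (-4 + (4 + (½)*(-4))) - 1095*(-911) = (-4 + (4 - 2)) + 997545 = (-4 + 2) + 997545 = -2 + 997545 = 997543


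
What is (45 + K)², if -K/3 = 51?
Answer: 11664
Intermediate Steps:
K = -153 (K = -3*51 = -153)
(45 + K)² = (45 - 153)² = (-108)² = 11664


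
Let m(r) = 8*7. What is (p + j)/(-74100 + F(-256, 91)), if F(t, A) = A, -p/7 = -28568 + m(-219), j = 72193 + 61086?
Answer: -332863/74009 ≈ -4.4976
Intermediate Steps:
m(r) = 56
j = 133279
p = 199584 (p = -7*(-28568 + 56) = -7*(-28512) = 199584)
(p + j)/(-74100 + F(-256, 91)) = (199584 + 133279)/(-74100 + 91) = 332863/(-74009) = 332863*(-1/74009) = -332863/74009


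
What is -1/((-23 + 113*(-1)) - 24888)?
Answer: 1/25024 ≈ 3.9962e-5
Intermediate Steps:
-1/((-23 + 113*(-1)) - 24888) = -1/((-23 - 113) - 24888) = -1/(-136 - 24888) = -1/(-25024) = -1*(-1/25024) = 1/25024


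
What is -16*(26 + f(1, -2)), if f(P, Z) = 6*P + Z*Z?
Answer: -576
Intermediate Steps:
f(P, Z) = Z² + 6*P (f(P, Z) = 6*P + Z² = Z² + 6*P)
-16*(26 + f(1, -2)) = -16*(26 + ((-2)² + 6*1)) = -16*(26 + (4 + 6)) = -16*(26 + 10) = -16*36 = -576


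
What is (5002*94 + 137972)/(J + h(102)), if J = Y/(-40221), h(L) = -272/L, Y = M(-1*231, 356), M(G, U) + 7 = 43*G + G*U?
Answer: -611520084/377 ≈ -1.6221e+6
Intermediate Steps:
M(G, U) = -7 + 43*G + G*U (M(G, U) = -7 + (43*G + G*U) = -7 + 43*G + G*U)
Y = -92176 (Y = -7 + 43*(-1*231) - 1*231*356 = -7 + 43*(-231) - 231*356 = -7 - 9933 - 82236 = -92176)
J = 92176/40221 (J = -92176/(-40221) = -92176*(-1/40221) = 92176/40221 ≈ 2.2917)
(5002*94 + 137972)/(J + h(102)) = (5002*94 + 137972)/(92176/40221 - 272/102) = (470188 + 137972)/(92176/40221 - 272*1/102) = 608160/(92176/40221 - 8/3) = 608160/(-15080/40221) = 608160*(-40221/15080) = -611520084/377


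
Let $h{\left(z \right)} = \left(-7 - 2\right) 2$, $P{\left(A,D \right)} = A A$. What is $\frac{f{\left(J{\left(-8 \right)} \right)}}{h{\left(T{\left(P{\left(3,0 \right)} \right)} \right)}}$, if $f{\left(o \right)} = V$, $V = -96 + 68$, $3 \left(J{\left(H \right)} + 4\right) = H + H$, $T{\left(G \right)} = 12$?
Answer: $\frac{14}{9} \approx 1.5556$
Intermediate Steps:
$P{\left(A,D \right)} = A^{2}$
$J{\left(H \right)} = -4 + \frac{2 H}{3}$ ($J{\left(H \right)} = -4 + \frac{H + H}{3} = -4 + \frac{2 H}{3}$)
$h{\left(z \right)} = -18$ ($h{\left(z \right)} = \left(-9\right) 2 = -18$)
$V = -28$
$f{\left(o \right)} = -28$
$\frac{f{\left(J{\left(-8 \right)} \right)}}{h{\left(T{\left(P{\left(3,0 \right)} \right)} \right)}} = - \frac{28}{-18} = \left(-28\right) \left(- \frac{1}{18}\right) = \frac{14}{9}$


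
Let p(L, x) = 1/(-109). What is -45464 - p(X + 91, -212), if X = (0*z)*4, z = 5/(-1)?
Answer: -4955575/109 ≈ -45464.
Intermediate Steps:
z = -5 (z = 5*(-1) = -5)
X = 0 (X = (0*(-5))*4 = 0*4 = 0)
p(L, x) = -1/109
-45464 - p(X + 91, -212) = -45464 - 1*(-1/109) = -45464 + 1/109 = -4955575/109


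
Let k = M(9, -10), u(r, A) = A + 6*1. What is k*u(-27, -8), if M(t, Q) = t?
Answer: -18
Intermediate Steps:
u(r, A) = 6 + A (u(r, A) = A + 6 = 6 + A)
k = 9
k*u(-27, -8) = 9*(6 - 8) = 9*(-2) = -18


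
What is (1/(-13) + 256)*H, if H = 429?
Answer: 109791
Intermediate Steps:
(1/(-13) + 256)*H = (1/(-13) + 256)*429 = (-1/13 + 256)*429 = (3327/13)*429 = 109791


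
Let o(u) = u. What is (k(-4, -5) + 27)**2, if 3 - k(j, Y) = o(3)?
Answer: 729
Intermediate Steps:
k(j, Y) = 0 (k(j, Y) = 3 - 1*3 = 3 - 3 = 0)
(k(-4, -5) + 27)**2 = (0 + 27)**2 = 27**2 = 729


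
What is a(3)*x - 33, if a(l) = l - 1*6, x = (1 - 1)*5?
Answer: -33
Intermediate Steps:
x = 0 (x = 0*5 = 0)
a(l) = -6 + l (a(l) = l - 6 = -6 + l)
a(3)*x - 33 = (-6 + 3)*0 - 33 = -3*0 - 33 = 0 - 33 = -33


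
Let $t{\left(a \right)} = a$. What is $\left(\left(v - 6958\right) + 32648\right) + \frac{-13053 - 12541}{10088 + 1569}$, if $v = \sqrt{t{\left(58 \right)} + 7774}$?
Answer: $\frac{299442736}{11657} + 2 \sqrt{1958} \approx 25776.0$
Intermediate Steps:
$v = 2 \sqrt{1958}$ ($v = \sqrt{58 + 7774} = \sqrt{7832} = 2 \sqrt{1958} \approx 88.499$)
$\left(\left(v - 6958\right) + 32648\right) + \frac{-13053 - 12541}{10088 + 1569} = \left(\left(2 \sqrt{1958} - 6958\right) + 32648\right) + \frac{-13053 - 12541}{10088 + 1569} = \left(\left(2 \sqrt{1958} - 6958\right) + 32648\right) - \frac{25594}{11657} = \left(\left(-6958 + 2 \sqrt{1958}\right) + 32648\right) - \frac{25594}{11657} = \left(25690 + 2 \sqrt{1958}\right) - \frac{25594}{11657} = \frac{299442736}{11657} + 2 \sqrt{1958}$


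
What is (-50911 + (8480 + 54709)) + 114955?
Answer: 127233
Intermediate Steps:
(-50911 + (8480 + 54709)) + 114955 = (-50911 + 63189) + 114955 = 12278 + 114955 = 127233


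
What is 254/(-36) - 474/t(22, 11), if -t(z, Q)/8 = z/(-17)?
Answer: -41849/792 ≈ -52.840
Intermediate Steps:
t(z, Q) = 8*z/17 (t(z, Q) = -8*z/(-17) = -8*z*(-1)/17 = -(-8)*z/17 = 8*z/17)
254/(-36) - 474/t(22, 11) = 254/(-36) - 474/((8/17)*22) = 254*(-1/36) - 474/176/17 = -127/18 - 474*17/176 = -127/18 - 4029/88 = -41849/792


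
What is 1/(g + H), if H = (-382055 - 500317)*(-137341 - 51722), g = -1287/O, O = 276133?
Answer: 1931/322136945948907 ≈ 5.9943e-12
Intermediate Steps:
g = -9/1931 (g = -1287/276133 = -1287*1/276133 = -9/1931 ≈ -0.0046608)
H = 166823897436 (H = -882372*(-189063) = 166823897436)
1/(g + H) = 1/(-9/1931 + 166823897436) = 1/(322136945948907/1931) = 1931/322136945948907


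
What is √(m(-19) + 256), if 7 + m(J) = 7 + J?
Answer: √237 ≈ 15.395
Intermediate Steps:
m(J) = J (m(J) = -7 + (7 + J) = J)
√(m(-19) + 256) = √(-19 + 256) = √237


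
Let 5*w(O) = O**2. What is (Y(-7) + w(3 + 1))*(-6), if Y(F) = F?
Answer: 114/5 ≈ 22.800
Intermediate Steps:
w(O) = O**2/5
(Y(-7) + w(3 + 1))*(-6) = (-7 + (3 + 1)**2/5)*(-6) = (-7 + (1/5)*4**2)*(-6) = (-7 + (1/5)*16)*(-6) = (-7 + 16/5)*(-6) = -19/5*(-6) = 114/5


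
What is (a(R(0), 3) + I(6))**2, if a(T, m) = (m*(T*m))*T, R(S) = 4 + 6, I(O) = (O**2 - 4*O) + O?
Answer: 842724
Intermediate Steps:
I(O) = O**2 - 3*O
R(S) = 10
a(T, m) = T**2*m**2 (a(T, m) = (T*m**2)*T = T**2*m**2)
(a(R(0), 3) + I(6))**2 = (10**2*3**2 + 6*(-3 + 6))**2 = (100*9 + 6*3)**2 = (900 + 18)**2 = 918**2 = 842724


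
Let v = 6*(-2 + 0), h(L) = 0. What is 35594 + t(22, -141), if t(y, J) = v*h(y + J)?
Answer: 35594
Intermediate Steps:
v = -12 (v = 6*(-2) = -12)
t(y, J) = 0 (t(y, J) = -12*0 = 0)
35594 + t(22, -141) = 35594 + 0 = 35594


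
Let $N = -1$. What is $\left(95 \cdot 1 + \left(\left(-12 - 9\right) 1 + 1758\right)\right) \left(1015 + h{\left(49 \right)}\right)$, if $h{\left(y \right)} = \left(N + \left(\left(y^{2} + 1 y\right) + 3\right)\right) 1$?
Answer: $6351544$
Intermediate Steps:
$h{\left(y \right)} = 2 + y + y^{2}$ ($h{\left(y \right)} = \left(-1 + \left(\left(y^{2} + 1 y\right) + 3\right)\right) 1 = \left(-1 + \left(\left(y^{2} + y\right) + 3\right)\right) 1 = \left(-1 + \left(\left(y + y^{2}\right) + 3\right)\right) 1 = \left(-1 + \left(3 + y + y^{2}\right)\right) 1 = \left(2 + y + y^{2}\right) 1 = 2 + y + y^{2}$)
$\left(95 \cdot 1 + \left(\left(-12 - 9\right) 1 + 1758\right)\right) \left(1015 + h{\left(49 \right)}\right) = \left(95 \cdot 1 + \left(\left(-12 - 9\right) 1 + 1758\right)\right) \left(1015 + \left(2 + 49 + 49^{2}\right)\right) = \left(95 + \left(\left(-21\right) 1 + 1758\right)\right) \left(1015 + \left(2 + 49 + 2401\right)\right) = \left(95 + \left(-21 + 1758\right)\right) \left(1015 + 2452\right) = \left(95 + 1737\right) 3467 = 1832 \cdot 3467 = 6351544$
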